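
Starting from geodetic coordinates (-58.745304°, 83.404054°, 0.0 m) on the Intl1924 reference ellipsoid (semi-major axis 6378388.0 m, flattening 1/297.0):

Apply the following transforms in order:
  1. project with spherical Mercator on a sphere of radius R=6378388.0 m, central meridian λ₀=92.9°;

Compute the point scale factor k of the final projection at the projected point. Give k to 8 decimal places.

start: φ=-58.745304°, λ=83.404054°, h=0.000 m
→ into merc (λ₀=92.9°): φ=-58.74530400°, λ−λ₀=-9.49594600°
scale k = 1.92736410

1.92736410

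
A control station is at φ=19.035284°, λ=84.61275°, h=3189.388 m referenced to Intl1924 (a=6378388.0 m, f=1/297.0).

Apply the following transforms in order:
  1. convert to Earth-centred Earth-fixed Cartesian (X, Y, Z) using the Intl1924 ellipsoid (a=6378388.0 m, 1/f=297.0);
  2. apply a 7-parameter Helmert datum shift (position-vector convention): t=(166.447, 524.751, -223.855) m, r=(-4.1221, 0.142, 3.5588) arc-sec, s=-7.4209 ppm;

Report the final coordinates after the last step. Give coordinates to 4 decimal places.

X=566645.6695 m, Y=6008651.4079 m, Z=2067748.0949 m

start: φ=19.035284°, λ=84.612750°, h=3189.388 m
→ ECEF (a=6378388.000, f=1/297.0): X=566585.6639, Y=6008120.1372, Z=2068107.7555
→ Helmert 7p (PV): X=566645.6695, Y=6008651.4079, Z=2067748.0949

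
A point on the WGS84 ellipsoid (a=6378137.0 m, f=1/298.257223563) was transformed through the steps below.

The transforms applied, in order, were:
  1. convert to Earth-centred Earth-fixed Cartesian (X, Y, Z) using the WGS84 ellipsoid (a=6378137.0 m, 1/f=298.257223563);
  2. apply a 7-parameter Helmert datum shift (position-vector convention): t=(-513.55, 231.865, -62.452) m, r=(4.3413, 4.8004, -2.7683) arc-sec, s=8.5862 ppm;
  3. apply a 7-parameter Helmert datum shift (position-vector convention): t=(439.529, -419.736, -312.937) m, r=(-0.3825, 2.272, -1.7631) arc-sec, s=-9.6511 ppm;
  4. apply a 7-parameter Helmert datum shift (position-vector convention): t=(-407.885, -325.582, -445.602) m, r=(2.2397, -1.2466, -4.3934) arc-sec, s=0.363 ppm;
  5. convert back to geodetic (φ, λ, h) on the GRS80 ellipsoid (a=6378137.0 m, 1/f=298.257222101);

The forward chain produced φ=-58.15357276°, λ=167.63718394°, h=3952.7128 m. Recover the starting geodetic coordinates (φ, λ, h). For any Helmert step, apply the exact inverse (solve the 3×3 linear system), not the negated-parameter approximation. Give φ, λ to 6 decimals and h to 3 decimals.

start: φ=-58.153573°, λ=167.637184°, h=3952.713 m
→ ECEF (a=6378137.000, f=1/298.257222101): X=-3297355.1895, Y=722727.5074, Z=-5398140.1181
→ Helmert⁻¹: X=-3296994.1277, Y=722923.9916, Z=-5397680.4805
→ Helmert⁻¹: X=-3297412.2110, Y=723332.5323, Z=-5397454.6141
→ Helmert⁻¹: X=-3296754.4414, Y=722936.6116, Z=-5397437.7606
→ geod (Bowring, a=6378137.000): φ=-58.15437900°, λ=167.63153300°, h=3070.0850 m

φ=-58.154379°, λ=167.631533°, h=3070.085 m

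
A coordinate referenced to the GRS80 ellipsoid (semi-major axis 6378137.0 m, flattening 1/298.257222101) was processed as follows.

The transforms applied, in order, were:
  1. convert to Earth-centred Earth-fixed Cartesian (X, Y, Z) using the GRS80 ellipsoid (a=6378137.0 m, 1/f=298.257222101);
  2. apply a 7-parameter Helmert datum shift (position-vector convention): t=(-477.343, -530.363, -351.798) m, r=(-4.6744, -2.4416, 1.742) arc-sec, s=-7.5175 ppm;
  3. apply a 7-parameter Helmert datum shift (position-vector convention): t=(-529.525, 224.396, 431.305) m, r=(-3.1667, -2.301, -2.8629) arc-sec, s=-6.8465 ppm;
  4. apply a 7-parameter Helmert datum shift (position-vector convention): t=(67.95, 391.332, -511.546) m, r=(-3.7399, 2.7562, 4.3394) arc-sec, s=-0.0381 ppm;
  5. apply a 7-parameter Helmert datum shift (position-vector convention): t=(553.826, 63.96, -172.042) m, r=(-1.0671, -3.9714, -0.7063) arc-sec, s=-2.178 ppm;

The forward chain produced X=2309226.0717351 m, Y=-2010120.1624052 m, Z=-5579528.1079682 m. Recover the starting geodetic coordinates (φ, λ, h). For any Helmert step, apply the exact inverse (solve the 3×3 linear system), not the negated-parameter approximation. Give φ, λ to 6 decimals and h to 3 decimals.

start: X=2309226.0717, Y=-2010120.1624, Z=-5579528.1080 m
→ Helmert⁻¹: X=2308576.7317, Y=-2010151.7306, Z=-5579423.0663
→ Helmert⁻¹: X=2308541.1208, Y=-2010490.5519, Z=-5578917.3385
→ Helmert⁻¹: X=2309052.1199, Y=-2010611.0064, Z=-5579443.4696
→ Helmert⁻¹: X=2309463.8074, Y=-2009988.8221, Z=-5579206.5010
→ geod (Bowring, a=6378137.000): φ=-61.40573200°, λ=-41.03393300°, h=2374.6420 m

φ=-61.405732°, λ=-41.033933°, h=2374.642 m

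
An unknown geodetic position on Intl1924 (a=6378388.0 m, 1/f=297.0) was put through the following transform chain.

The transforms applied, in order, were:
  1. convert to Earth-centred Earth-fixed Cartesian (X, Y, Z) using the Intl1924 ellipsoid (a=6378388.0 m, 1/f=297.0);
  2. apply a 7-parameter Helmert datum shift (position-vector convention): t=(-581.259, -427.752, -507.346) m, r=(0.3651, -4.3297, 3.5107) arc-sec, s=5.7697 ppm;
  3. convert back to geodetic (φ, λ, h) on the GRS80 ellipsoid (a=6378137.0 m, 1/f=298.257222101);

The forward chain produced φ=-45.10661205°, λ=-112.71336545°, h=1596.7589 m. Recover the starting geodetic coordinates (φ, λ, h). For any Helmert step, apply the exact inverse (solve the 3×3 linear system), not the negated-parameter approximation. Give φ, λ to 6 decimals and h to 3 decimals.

start: φ=-45.106612°, λ=-112.713365°, h=1596.759 m
→ ECEF (a=6378137.000, f=1/298.257222101): X=-1741535.0301, Y=-4160547.1099, Z=-4496849.6572
→ Helmert⁻¹: X=-1741108.9134, Y=-4160073.6797, Z=-4496272.4577
→ geod (Bowring, a=6378388.000): φ=-45.10760100°, λ=-112.71069400°, h=558.2860 m

φ=-45.107601°, λ=-112.710694°, h=558.286 m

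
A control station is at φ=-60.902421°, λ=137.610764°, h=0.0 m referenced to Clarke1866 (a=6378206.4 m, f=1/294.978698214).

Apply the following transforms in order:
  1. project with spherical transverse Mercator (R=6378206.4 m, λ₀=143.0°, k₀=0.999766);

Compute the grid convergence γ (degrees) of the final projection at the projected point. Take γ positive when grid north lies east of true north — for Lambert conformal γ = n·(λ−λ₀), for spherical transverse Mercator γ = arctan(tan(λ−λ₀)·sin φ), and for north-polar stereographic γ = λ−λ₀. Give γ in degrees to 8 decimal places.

4.71235797

start: φ=-60.902421°, λ=137.610764°, h=0.000 m
→ into tm (λ₀=143.0°): φ=-60.90242100°, λ−λ₀=-5.38923600°
convergence γ = 4.71235797°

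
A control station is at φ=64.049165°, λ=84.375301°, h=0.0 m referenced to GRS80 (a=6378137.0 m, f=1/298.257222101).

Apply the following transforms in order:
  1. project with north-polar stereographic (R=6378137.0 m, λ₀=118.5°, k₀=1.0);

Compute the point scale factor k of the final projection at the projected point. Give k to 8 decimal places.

start: φ=64.049165°, λ=84.375301°, h=0.000 m
→ into stereo (λ₀=118.5°): φ=64.04916500°, λ−λ₀=-34.12469900°
scale k = 1.05309168

1.05309168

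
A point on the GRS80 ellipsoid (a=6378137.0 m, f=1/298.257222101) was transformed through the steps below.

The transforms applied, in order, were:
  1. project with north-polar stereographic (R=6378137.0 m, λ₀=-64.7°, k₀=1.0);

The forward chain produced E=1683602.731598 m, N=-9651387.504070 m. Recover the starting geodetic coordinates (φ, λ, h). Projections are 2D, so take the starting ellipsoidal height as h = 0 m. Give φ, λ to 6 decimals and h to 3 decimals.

start: E=1683602.7316, N=-9651387.5041 m
→ stereo⁻¹: φ=14.94970200°, λ=-54.80480500°

φ=14.949702°, λ=-54.804805°, h=0.000 m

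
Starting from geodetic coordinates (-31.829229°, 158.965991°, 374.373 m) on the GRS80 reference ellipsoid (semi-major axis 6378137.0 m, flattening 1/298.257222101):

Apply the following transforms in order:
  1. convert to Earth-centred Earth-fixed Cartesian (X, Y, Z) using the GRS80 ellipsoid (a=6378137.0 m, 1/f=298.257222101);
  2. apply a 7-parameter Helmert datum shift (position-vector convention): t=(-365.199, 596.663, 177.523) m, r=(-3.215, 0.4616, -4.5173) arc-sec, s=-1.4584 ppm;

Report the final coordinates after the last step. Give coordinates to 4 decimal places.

start: φ=-31.829229°, λ=158.965991°, h=374.373 m
→ ECEF (a=6378137.000, f=1/298.257222101): X=-5062946.6879, Y=1946931.9616, Z=-3344555.3084
→ Helmert 7p (PV): X=-5063269.3492, Y=1947584.5353, Z=-3344391.9237

X=-5063269.3492 m, Y=1947584.5353 m, Z=-3344391.9237 m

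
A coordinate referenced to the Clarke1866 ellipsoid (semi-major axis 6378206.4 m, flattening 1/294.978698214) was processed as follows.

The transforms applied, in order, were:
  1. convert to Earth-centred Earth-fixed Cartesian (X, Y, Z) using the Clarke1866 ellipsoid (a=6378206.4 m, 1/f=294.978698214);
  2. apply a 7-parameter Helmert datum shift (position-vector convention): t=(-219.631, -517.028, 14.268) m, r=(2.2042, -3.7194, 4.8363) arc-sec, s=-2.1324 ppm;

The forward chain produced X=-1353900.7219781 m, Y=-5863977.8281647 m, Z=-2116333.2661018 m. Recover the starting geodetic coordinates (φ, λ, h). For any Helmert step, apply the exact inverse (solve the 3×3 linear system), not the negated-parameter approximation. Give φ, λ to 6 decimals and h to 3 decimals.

φ=-19.497356°, λ=-103.001598°, h=3190.831 m

start: X=-1353900.7220, Y=-5863977.8282, Z=-2116333.2661 m
→ Helmert⁻¹: X=-1353859.6193, Y=-5863464.1744, Z=-2116264.9755
→ geod (Bowring, a=6378206.400): φ=-19.49735600°, λ=-103.00159800°, h=3190.8310 m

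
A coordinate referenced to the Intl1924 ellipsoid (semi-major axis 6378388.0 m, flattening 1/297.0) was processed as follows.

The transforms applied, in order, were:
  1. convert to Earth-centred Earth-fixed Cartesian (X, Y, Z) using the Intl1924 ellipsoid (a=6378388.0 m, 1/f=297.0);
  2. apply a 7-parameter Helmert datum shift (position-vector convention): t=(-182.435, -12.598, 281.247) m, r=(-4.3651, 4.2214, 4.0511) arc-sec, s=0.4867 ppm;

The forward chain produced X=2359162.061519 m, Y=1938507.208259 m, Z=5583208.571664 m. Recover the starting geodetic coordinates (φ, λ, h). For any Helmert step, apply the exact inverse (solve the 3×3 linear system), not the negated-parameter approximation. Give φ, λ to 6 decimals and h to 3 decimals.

φ=61.487586°, λ=39.406242°, h=1605.287 m

start: X=2359162.0615, Y=1938507.2083, Z=5583208.5717 m
→ Helmert⁻¹: X=2359267.1565, Y=1938354.3750, Z=5583013.9127
→ geod (Bowring, a=6378388.000): φ=61.48758600°, λ=39.40624200°, h=1605.2870 m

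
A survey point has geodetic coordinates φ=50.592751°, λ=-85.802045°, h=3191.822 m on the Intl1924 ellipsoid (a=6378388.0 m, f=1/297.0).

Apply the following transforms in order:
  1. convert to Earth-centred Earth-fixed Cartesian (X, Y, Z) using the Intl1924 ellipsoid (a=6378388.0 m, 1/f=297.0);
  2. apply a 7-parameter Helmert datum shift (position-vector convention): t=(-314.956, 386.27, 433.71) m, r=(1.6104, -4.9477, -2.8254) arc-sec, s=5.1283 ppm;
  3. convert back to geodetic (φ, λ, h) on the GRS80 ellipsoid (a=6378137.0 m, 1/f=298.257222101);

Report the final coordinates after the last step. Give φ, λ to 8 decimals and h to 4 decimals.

start: φ=50.592751°, λ=-85.802045°, h=3191.822 m
→ ECEF (a=6378388.000, f=1/297.0): X=297155.5131, Y=-4048466.4191, Z=4907469.9857
→ Helmert 7p (PV): X=296668.9084, Y=-4048143.2962, Z=4907904.3823
→ geod (Bowring, a=6378137.000): φ=50.59690702°, λ=-85.80856147°, h=3496.8308 m

φ=50.59690702°, λ=-85.80856147°, h=3496.8308 m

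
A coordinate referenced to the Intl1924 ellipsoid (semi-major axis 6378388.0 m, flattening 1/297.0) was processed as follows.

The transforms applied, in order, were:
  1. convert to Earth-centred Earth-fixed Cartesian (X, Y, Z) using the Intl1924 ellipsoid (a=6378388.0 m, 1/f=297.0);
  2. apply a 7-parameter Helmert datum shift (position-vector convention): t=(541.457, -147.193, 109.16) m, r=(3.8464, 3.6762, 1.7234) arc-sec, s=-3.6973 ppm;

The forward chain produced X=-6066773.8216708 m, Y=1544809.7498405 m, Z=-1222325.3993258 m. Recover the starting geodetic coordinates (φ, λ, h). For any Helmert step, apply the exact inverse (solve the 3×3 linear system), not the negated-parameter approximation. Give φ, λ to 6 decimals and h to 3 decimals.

φ=-11.122066°, λ=165.713706°, h=1578.113 m

start: X=-6066773.8217, Y=1544809.7498, Z=-1222325.3993 m
→ Helmert⁻¹: X=-6067303.0130, Y=1544990.5506, Z=-1222576.0257
→ geod (Bowring, a=6378388.000): φ=-11.12206600°, λ=165.71370600°, h=1578.1130 m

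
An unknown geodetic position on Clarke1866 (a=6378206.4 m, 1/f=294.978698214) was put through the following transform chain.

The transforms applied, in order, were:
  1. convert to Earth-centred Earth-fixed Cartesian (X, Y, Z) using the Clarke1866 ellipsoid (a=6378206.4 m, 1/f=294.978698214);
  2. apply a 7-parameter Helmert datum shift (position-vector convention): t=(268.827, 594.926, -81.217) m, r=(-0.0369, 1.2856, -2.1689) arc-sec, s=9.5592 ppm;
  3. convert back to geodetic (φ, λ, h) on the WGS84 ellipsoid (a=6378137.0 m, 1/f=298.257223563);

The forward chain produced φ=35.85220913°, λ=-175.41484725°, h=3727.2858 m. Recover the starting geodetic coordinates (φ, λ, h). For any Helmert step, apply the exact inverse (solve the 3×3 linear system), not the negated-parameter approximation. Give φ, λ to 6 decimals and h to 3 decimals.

φ=35.852814°, λ=-175.407935°, h=3981.591 m

start: φ=35.852209°, λ=-175.414847°, h=3727.286 m
→ ECEF (a=6378137.000, f=1/298.257223563): X=-5162067.9630, Y=-413983.8311, Z=3717095.6319
→ Helmert⁻¹: X=-5162306.2506, Y=-414629.7413, Z=3717109.0664
→ geod (Bowring, a=6378206.400): φ=35.85281400°, λ=-175.40793500°, h=3981.5910 m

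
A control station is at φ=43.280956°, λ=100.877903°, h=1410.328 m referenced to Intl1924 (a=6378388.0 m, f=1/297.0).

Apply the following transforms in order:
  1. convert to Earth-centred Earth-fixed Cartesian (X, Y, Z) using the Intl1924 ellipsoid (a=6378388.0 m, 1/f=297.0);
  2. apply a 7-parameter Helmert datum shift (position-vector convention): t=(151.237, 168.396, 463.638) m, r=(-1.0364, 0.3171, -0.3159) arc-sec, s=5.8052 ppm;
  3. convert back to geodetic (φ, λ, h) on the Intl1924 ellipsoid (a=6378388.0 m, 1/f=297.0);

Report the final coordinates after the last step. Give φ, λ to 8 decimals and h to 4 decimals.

start: φ=43.280956°, λ=100.877903°, h=1410.328 m
→ ECEF (a=6378388.000, f=1/297.0): X=-877882.0705, Y=4568264.5341, Z=4351320.3698
→ Helmert 7p (PV): X=-877722.2438, Y=4568482.6581, Z=4351787.6639
→ geod (Bowring, a=6378388.000): φ=43.28288171°, λ=100.87546292°, h=1864.6836 m

φ=43.28288171°, λ=100.87546292°, h=1864.6836 m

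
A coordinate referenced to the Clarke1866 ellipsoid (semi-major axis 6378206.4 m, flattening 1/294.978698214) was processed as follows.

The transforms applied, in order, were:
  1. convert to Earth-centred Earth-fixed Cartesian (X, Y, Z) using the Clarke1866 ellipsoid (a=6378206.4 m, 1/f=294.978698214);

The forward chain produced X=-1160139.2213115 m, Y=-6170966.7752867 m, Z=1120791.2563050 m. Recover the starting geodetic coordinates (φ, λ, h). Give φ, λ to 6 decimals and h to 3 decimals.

start: X=-1160139.2213, Y=-6170966.7753, Z=1120791.2563 m
→ geod (Bowring, a=6378206.400): φ=10.18802100°, λ=-100.64730500°, h=781.4890 m

φ=10.188021°, λ=-100.647305°, h=781.489 m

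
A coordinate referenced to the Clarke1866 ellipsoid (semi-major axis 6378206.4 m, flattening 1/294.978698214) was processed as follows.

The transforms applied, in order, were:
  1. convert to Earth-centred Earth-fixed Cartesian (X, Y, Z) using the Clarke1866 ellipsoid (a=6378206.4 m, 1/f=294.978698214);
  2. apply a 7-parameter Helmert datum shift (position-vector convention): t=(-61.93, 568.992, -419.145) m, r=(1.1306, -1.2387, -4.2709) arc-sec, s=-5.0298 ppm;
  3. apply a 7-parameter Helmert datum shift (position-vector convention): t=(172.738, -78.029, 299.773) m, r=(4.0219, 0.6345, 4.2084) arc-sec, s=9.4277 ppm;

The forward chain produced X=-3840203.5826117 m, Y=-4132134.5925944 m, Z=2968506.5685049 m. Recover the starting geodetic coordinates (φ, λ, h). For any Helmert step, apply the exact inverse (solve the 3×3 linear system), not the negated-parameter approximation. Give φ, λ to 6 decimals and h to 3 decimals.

φ=27.915662°, λ=-132.900741°, h=1373.449 m

start: X=-3840203.5826, Y=-4132134.5926, Z=2968506.5685 m
→ Helmert⁻¹: X=-3840433.5481, Y=-4131881.3752, Z=2968247.5651
→ Helmert⁻¹: X=-3840287.5383, Y=-4132534.3968, Z=2968727.3561
→ geod (Bowring, a=6378206.400): φ=27.91566200°, λ=-132.90074100°, h=1373.4490 m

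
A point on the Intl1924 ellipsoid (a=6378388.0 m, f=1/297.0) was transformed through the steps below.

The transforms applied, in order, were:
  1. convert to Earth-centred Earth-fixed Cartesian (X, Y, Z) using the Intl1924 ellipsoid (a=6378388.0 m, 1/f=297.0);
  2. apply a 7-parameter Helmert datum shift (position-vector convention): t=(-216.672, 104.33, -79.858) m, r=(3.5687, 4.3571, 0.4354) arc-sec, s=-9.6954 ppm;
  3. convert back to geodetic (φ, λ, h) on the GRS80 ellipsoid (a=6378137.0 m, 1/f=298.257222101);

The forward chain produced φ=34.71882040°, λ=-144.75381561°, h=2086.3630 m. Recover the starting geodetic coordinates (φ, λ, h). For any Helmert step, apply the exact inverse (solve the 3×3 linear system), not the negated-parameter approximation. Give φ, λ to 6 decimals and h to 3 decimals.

φ=34.720362°, λ=-144.752680°, h=1876.111 m

start: φ=34.718820°, λ=-144.753816°, h=2086.363 m
→ ECEF (a=6378137.000, f=1/298.257222101): X=-4287546.1155, Y=-3029709.8892, Z=3613459.1754
→ Helmert⁻¹: X=-4287453.7384, Y=-3029772.0247, Z=3613535.9208
→ geod (Bowring, a=6378388.000): φ=34.72036200°, λ=-144.75268000°, h=1876.1110 m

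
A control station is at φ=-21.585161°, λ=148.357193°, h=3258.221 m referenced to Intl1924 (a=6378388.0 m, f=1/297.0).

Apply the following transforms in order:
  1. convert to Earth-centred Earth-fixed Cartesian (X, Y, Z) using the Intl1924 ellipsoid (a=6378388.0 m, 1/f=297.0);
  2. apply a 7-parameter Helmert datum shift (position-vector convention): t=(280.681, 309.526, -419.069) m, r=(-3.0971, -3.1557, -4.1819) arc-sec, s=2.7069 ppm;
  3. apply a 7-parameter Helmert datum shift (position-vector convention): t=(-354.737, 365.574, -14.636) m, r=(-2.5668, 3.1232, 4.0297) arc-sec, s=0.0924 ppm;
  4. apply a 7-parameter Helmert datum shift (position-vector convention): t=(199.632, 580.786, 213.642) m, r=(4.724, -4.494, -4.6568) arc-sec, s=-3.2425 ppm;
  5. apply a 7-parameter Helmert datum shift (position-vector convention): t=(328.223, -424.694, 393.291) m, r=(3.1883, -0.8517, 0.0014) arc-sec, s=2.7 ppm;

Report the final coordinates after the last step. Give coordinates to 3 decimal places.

X=-5053641.990 m, Y=3115564.715 m, Z=-2332919.948 m

start: φ=-21.585161°, λ=148.357193°, h=3258.221 m
→ ECEF (a=6378388.000, f=1/297.0): X=-5054217.8199, Y=3114583.2385, Z=-2332990.1015
→ Helmert 7p (PV): X=-5053851.9805, Y=3114968.6367, Z=-2333539.5778
→ Helmert 7p (PV): X=-5054303.3739, Y=3115206.7247, Z=-2333516.6688
→ Helmert 7p (PV): X=-5053966.1808, Y=3115944.9627, Z=-2333334.2347
→ Helmert 7p (PV): X=-5053641.9899, Y=3115564.7146, Z=-2332919.9481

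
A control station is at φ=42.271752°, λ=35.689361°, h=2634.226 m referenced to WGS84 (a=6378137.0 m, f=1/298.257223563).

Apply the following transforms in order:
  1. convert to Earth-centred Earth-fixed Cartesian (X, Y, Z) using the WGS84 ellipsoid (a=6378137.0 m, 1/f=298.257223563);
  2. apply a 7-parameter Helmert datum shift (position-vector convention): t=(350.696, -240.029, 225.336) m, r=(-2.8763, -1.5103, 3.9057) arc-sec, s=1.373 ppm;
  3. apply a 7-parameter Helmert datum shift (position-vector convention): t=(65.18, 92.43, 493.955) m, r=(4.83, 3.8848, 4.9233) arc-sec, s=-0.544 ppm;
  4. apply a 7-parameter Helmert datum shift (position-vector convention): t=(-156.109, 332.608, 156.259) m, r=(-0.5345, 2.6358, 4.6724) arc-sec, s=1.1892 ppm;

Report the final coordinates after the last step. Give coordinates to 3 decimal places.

X=3840800.169 m, Y=2759089.255 m, Z=4270569.509 m

start: φ=42.271752°, λ=35.689361°, h=2634.226 m
→ ECEF (a=6378137.000, f=1/298.257223563): X=3840609.4929, Y=2758676.6518, Z=4269759.6633
→ Helmert 7p (PV): X=3840881.9616, Y=2758572.6745, Z=4269980.5142
→ Helmert 7p (PV): X=3840959.6292, Y=2758655.2932, Z=4270464.4031
→ Helmert 7p (PV): X=3840800.1687, Y=2759089.2551, Z=4270569.5094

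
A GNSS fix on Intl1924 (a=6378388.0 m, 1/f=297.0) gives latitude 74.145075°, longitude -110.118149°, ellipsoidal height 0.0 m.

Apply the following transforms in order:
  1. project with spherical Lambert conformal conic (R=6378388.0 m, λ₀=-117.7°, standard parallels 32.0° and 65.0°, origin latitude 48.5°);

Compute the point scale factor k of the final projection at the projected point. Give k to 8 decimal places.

start: φ=74.145075°, λ=-110.118149°, h=0.000 m
→ into lcc (λ₀=-117.7°): φ=74.14507500°, λ−λ₀=7.58185100°
scale k = 1.08636735

1.08636735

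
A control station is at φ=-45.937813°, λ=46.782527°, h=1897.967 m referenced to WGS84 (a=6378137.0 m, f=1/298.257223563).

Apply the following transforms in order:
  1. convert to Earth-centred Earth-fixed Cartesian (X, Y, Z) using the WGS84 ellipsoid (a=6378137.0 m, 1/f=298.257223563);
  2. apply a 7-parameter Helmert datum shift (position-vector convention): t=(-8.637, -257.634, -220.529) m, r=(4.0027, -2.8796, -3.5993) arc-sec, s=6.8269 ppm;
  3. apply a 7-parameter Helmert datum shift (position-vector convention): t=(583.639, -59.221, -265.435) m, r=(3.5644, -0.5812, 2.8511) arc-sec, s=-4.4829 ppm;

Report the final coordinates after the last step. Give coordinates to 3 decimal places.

start: φ=-45.937813°, λ=46.782527°, h=1897.967 m
→ ECEF (a=6378137.000, f=1/298.257223563): X=3043532.5583, Y=3239052.9418, Z=-4561807.1264
→ Helmert 7p (PV): X=3043664.9071, Y=3238852.8362, Z=-4561953.4520
→ Helmert 7p (PV): X=3044202.9871, Y=3238900.0001, Z=-4562133.8906

X=3044202.987 m, Y=3238900.000 m, Z=-4562133.891 m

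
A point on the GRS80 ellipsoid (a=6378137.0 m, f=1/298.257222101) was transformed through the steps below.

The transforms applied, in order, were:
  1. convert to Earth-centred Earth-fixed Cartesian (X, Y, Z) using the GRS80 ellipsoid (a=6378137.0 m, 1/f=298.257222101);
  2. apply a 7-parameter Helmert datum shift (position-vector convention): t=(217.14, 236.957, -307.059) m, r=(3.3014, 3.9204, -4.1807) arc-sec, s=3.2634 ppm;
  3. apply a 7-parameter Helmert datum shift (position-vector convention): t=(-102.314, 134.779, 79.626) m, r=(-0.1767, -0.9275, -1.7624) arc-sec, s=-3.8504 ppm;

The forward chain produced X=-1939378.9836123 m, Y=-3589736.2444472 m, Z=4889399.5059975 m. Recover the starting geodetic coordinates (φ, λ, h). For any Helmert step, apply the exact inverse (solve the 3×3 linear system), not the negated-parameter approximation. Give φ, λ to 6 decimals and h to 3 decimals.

start: X=-1939378.9836, Y=-3589736.2444, Z=4889399.5060 m
→ Helmert⁻¹: X=-1939231.4775, Y=-3589905.6040, Z=4889344.3506
→ Helmert⁻¹: X=-1939462.4581, Y=-3590091.8931, Z=4889656.0518
→ geod (Bowring, a=6378137.000): φ=50.34372100°, λ=-118.37908900°, h=3090.5540 m

φ=50.343721°, λ=-118.379089°, h=3090.554 m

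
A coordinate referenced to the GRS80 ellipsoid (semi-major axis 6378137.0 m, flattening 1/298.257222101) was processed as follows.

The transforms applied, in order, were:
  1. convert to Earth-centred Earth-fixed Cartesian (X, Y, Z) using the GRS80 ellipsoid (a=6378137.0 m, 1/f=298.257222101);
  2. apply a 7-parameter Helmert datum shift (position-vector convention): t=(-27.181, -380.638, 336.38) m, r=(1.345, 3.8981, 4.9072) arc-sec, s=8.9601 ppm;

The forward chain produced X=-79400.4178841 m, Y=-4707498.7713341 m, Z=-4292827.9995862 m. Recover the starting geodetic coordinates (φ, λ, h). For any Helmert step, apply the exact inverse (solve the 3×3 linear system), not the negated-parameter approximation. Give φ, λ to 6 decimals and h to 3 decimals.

φ=-42.553796°, λ=-90.966422°, h=2924.855 m

start: X=-79400.4179, Y=-4707498.7713, Z=-4292827.9996 m
→ Helmert⁻¹: X=-79403.3781, Y=-4707102.0626, Z=-4293096.7195
→ geod (Bowring, a=6378137.000): φ=-42.55379600°, λ=-90.96642200°, h=2924.8550 m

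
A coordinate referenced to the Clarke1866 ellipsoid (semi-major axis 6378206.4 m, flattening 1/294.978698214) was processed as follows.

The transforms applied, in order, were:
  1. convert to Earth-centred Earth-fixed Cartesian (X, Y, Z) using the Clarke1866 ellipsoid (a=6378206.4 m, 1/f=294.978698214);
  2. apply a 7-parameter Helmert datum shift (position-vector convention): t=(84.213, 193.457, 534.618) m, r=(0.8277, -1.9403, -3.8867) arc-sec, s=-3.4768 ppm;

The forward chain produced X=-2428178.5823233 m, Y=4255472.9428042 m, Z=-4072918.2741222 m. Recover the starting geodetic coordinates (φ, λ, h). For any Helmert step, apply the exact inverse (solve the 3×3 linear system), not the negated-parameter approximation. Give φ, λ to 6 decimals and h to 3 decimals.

start: X=-2428178.5823, Y=4255472.9428, Z=-4072918.2741 m
→ Helmert⁻¹: X=-2428389.7388, Y=4255232.1759, Z=-4073461.2867
→ geod (Bowring, a=6378206.400): φ=-39.93220000°, λ=119.71267900°, h=2248.3390 m

φ=-39.932200°, λ=119.712679°, h=2248.339 m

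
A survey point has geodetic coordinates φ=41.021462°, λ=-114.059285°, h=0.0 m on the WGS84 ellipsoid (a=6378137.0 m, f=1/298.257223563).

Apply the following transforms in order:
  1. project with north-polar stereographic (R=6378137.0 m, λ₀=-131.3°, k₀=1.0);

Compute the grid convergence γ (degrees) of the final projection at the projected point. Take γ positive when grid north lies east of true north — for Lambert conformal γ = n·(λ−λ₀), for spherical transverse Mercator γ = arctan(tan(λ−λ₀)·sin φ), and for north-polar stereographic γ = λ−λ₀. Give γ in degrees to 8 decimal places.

start: φ=41.021462°, λ=-114.059285°, h=0.000 m
→ into stereo (λ₀=-131.3°): φ=41.02146200°, λ−λ₀=17.24071500°
convergence γ = 17.24071500°

17.24071500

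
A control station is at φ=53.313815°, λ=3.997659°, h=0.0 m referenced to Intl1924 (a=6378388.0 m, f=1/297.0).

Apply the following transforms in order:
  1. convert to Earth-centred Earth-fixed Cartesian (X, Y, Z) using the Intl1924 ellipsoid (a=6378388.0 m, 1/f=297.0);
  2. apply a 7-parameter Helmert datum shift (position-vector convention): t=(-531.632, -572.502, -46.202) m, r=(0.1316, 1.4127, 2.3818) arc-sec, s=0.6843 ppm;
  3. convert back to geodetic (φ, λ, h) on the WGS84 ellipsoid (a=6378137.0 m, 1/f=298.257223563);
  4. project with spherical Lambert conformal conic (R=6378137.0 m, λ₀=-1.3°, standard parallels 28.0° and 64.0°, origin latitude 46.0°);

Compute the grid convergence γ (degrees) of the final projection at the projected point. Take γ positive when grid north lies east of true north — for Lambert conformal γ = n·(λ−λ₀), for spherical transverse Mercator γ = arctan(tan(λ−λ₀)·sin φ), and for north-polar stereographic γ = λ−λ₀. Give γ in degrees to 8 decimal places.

3.87260952

start: φ=53.313815°, λ=3.997659°, h=0.000 m
→ ECEF (a=6378388.000, f=1/297.0): X=3809623.9436, Y=266238.4422, Z=5091586.8058
→ Helmert 7p (PV): X=3809126.7163, Y=265706.8647, Z=5091518.1658
→ geod (Bowring, a=6378137.000): φ=53.31650008°, λ=3.99022211°, h=-181.1808 m
→ into lcc (λ₀=-1.3°): φ=53.31650008°, λ−λ₀=5.29022211°
convergence γ = 3.87260952°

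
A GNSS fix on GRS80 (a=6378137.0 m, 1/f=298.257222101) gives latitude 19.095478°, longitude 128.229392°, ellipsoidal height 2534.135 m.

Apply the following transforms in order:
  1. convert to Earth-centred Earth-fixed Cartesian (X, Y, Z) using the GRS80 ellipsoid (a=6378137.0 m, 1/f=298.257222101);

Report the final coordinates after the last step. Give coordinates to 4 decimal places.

X=-3732505.5963 m, Y=4738165.0573 m, Z=2074168.5303 m

start: φ=19.095478°, λ=128.229392°, h=2534.135 m
→ ECEF (a=6378137.000, f=1/298.257222101): X=-3732505.5963, Y=4738165.0573, Z=2074168.5303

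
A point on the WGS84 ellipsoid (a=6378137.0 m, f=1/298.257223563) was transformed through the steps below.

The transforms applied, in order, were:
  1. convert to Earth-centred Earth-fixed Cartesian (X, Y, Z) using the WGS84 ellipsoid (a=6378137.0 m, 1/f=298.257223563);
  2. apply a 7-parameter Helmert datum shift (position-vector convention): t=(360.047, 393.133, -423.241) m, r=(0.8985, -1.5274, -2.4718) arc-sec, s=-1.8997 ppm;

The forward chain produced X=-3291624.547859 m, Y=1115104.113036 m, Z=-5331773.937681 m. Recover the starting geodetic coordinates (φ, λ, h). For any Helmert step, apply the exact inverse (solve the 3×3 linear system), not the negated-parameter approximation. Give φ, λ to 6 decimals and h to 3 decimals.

start: X=-3291624.5479, Y=1115104.1130, Z=-5331773.9377 m
→ Helmert⁻¹: X=-3292043.6850, Y=1114650.4234, Z=-5331341.3024
→ geod (Bowring, a=6378137.000): φ=-57.07450200°, λ=161.29445500°, h=1104.4900 m

φ=-57.074502°, λ=161.294455°, h=1104.490 m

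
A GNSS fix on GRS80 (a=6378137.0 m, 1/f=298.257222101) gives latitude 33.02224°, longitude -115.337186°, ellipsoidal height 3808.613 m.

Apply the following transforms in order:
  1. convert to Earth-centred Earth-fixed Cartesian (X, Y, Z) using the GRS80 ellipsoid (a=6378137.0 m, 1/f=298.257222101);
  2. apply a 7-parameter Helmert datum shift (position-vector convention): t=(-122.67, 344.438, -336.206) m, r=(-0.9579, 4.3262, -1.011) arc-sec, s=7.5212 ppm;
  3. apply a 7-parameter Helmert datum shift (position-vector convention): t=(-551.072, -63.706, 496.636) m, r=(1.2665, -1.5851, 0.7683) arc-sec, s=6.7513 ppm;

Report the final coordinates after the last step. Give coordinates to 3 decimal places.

X=-2292875.971 m, Y=-4840863.580 m, Z=3458335.541 m

start: φ=33.022240°, λ=-115.337186°, h=3808.613 m
→ ECEF (a=6378137.000, f=1/298.257222101): X=-2292209.7730, Y=-4841072.7443, Z=3458102.5366
→ Helmert 7p (PV): X=-2292300.8809, Y=-4840737.4220, Z=3457862.8992
→ Helmert 7p (PV): X=-2292875.9710, Y=-4840863.5798, Z=3458335.5412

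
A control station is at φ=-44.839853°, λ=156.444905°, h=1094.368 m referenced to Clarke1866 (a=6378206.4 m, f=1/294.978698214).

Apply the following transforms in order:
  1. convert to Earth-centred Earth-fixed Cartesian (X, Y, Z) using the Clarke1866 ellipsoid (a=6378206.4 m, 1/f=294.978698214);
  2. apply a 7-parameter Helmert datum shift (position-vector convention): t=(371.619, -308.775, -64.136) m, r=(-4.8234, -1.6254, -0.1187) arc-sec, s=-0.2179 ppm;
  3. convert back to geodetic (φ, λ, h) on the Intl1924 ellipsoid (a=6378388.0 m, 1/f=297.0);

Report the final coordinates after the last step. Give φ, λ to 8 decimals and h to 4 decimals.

φ=-44.84283722°, λ=156.44760844°, h=555.1867 m

start: φ=-44.839853°, λ=156.444905°, h=1094.368 m
→ ECEF (a=6378206.400, f=1/294.978698214): X=-4153521.3571, Y=1810753.5640, Z=-4475314.9800
→ Helmert 7p (PV): X=-4153112.5248, Y=1810342.1317, Z=-4475453.2148
→ geod (Bowring, a=6378388.000): φ=-44.84283722°, λ=156.44760844°, h=555.1867 m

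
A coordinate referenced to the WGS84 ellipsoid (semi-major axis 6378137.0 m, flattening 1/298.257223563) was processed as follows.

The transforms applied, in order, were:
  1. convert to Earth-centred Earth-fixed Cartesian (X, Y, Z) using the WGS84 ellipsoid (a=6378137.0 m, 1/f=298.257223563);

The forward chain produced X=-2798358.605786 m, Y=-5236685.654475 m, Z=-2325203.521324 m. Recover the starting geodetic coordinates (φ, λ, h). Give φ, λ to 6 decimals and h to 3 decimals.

φ=-21.516997°, λ=-118.118973°, h=1258.683 m

start: X=-2798358.6058, Y=-5236685.6545, Z=-2325203.5213 m
→ geod (Bowring, a=6378137.000): φ=-21.51699700°, λ=-118.11897300°, h=1258.6830 m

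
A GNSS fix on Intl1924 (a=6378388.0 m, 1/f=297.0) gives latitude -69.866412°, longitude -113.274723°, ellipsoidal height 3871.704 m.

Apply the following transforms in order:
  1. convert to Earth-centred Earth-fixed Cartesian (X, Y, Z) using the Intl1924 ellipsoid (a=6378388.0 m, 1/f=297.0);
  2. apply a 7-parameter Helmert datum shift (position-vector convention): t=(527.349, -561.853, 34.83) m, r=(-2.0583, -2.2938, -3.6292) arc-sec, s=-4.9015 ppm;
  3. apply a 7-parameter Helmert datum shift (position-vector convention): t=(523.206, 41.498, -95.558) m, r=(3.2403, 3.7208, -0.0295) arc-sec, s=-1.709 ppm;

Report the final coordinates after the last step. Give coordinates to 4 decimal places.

start: φ=-69.866412°, λ=-113.274723°, h=3871.704 m
→ ECEF (a=6378388.000, f=1/297.0): X=-870641.4577, Y=-2024064.3524, Z=-5969701.2850
→ Helmert 7p (PV): X=-870079.0676, Y=-2024660.5366, Z=-5969626.6787
→ Helmert 7p (PV): X=-869662.3498, Y=-2024521.6748, Z=-5969728.1455

X=-869662.3498 m, Y=-2024521.6748 m, Z=-5969728.1455 m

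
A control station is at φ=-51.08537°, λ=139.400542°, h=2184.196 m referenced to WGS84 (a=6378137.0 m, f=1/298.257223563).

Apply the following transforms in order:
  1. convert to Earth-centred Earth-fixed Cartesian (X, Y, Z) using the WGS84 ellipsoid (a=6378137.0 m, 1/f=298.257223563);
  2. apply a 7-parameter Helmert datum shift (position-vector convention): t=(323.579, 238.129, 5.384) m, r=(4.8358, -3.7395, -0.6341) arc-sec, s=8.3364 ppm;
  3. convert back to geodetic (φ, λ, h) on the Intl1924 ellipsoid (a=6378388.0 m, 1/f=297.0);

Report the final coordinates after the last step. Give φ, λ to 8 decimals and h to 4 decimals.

φ=-51.08668983°, λ=139.39269539°, h=1980.3376 m

start: φ=-51.085370°, λ=139.400542°, h=2184.196 m
→ ECEF (a=6378137.000, f=1/298.257223563): X=-3049271.5234, Y=2613491.7511, Z=-4941215.4713
→ Helmert 7p (PV): X=-3048875.7468, Y=2613876.8873, Z=-4941245.2890
→ geod (Bowring, a=6378388.000): φ=-51.08668983°, λ=139.39269539°, h=1980.3376 m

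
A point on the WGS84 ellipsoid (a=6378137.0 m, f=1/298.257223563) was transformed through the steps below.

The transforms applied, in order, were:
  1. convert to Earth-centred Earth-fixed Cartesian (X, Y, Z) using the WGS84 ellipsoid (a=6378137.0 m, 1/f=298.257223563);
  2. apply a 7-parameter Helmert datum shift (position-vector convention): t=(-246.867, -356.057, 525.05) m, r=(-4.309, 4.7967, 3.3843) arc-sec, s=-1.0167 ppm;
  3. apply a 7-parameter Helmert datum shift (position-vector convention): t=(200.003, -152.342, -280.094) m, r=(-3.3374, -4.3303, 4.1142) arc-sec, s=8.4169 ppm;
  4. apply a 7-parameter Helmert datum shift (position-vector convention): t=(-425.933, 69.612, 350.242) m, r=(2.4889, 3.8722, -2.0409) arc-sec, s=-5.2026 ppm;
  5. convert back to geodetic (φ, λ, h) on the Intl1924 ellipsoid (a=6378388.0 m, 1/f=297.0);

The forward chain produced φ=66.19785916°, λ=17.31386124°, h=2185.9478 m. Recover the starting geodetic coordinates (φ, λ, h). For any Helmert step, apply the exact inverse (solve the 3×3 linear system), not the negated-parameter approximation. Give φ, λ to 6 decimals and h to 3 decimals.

φ=66.191896°, λ=17.316245°, h=2037.307 m

start: φ=66.197859°, λ=17.313861°, h=2185.948 m
→ ECEF (a=6378388.000, f=1/297.0): X=2465333.8587, Y=768520.3222, Z=5815019.0267
→ Helmert⁻¹: X=2465655.8559, Y=768549.2684, Z=5814736.0502
→ Helmert⁻¹: X=2465572.5092, Y=768551.8751, Z=5814927.8735
→ Helmert⁻¹: X=2465699.2804, Y=768746.7896, Z=5814482.1346
→ geod (Bowring, a=6378137.000): φ=66.19189600°, λ=17.31624500°, h=2037.3070 m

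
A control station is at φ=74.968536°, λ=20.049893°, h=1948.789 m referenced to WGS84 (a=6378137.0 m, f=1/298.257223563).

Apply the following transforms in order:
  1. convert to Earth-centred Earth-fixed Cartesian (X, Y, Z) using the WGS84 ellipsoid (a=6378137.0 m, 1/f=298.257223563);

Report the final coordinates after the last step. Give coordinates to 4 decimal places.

start: φ=74.968536°, λ=20.049893°, h=1948.789 m
→ ECEF (a=6378137.000, f=1/298.257223563): X=1559263.6300, Y=569063.7128, Z=6139737.8982

X=1559263.6300 m, Y=569063.7128 m, Z=6139737.8982 m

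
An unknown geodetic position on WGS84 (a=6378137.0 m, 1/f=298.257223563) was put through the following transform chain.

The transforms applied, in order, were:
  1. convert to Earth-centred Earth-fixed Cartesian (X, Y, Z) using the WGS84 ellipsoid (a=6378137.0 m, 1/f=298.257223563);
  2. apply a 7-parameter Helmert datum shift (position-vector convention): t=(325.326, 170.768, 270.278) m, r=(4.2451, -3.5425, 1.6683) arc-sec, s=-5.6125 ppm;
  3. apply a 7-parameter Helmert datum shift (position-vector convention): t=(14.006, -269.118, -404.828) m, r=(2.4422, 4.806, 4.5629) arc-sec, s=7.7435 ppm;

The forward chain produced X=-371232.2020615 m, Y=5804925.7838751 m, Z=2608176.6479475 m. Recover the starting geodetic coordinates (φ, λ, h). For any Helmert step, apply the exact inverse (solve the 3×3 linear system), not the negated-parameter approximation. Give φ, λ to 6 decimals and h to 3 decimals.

φ=24.293665°, λ=93.660800°, h=367.982 m

start: X=-371232.2021, Y=5804925.7839, Z=2608176.6479 m
→ Helmert⁻¹: X=-371175.6915, Y=5805189.0454, Z=2608483.8940
→ Helmert⁻¹: X=-371411.3569, Y=5805107.5395, Z=2608115.1596
→ geod (Bowring, a=6378137.000): φ=24.29366500°, λ=93.66080000°, h=367.9820 m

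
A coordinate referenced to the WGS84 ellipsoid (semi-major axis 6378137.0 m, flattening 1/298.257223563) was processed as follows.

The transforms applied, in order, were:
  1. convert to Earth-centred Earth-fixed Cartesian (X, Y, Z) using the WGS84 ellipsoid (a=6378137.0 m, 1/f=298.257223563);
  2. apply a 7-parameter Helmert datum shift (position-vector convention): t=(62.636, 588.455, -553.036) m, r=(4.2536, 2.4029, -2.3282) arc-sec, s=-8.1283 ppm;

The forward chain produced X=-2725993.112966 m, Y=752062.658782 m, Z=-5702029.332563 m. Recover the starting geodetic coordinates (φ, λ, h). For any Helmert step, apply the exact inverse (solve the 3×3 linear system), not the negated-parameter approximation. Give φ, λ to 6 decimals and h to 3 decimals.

start: X=-2725993.1130, Y=752062.6588, Z=-5702029.3326 m
→ Helmert⁻¹: X=-2726019.9670, Y=751331.9643, Z=-5701569.8913
→ geod (Bowring, a=6378137.000): φ=-63.77392100°, λ=164.59099500°, h=3285.8250 m

φ=-63.773921°, λ=164.590995°, h=3285.825 m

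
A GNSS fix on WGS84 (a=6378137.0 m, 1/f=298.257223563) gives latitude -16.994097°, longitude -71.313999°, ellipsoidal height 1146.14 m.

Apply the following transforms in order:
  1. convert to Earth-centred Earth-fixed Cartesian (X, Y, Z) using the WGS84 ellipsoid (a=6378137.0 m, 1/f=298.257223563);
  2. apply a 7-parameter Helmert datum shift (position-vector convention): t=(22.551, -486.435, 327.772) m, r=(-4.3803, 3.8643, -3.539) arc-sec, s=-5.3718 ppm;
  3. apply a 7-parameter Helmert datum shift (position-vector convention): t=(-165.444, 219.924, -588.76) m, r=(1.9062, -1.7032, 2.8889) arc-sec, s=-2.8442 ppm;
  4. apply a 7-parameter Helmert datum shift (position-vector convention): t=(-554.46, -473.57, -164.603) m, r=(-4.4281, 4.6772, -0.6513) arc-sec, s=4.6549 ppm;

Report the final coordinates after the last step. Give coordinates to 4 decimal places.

X=1954318.4321 m, Y=-5781599.4384 m, Z=-1852834.0175 m

start: φ=-16.994097°, λ=-71.313999°, h=1146.140 m
→ ECEF (a=6378137.000, f=1/298.257223563): X=1955120.6398, Y=-5780805.6077, Z=-1852543.6493
→ Helmert 7p (PV): X=1954998.7978, Y=-5781333.8753, Z=-1852119.7918
→ Helmert 7p (PV): X=1954924.0588, Y=-5781053.0104, Z=-1852740.5691
→ Helmert 7p (PV): X=1954318.4321, Y=-5781599.4384, Z=-1852834.0175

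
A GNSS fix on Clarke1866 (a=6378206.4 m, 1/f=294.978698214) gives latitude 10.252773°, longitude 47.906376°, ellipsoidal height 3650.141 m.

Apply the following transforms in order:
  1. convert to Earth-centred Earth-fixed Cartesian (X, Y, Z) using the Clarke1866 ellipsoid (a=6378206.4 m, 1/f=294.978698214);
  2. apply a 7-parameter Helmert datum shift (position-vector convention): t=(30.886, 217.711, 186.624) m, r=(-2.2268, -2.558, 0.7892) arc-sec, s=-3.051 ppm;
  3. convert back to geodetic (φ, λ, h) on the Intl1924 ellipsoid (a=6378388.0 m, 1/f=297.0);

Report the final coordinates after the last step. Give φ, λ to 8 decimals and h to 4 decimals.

start: φ=10.252773°, λ=47.906376°, h=3650.141 m
→ ECEF (a=6378206.400, f=1/294.978698214): X=4210179.3360, Y=4660540.2990, Z=1128350.8181
→ Helmert 7p (PV): X=4210165.5516, Y=4660772.0808, Z=1128535.8978
→ geod (Bowring, a=6378388.000): φ=10.25369447°, λ=47.90788669°, h=3657.0138 m

φ=10.25369447°, λ=47.90788669°, h=3657.0138 m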